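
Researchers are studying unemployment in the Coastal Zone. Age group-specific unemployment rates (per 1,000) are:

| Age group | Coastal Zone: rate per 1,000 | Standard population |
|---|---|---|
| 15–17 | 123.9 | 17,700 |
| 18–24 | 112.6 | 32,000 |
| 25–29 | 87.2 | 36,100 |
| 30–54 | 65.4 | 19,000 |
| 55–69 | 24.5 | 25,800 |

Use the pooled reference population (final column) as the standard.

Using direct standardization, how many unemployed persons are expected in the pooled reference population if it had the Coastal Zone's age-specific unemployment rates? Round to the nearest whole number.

10819

Expected unemployed persons = Σ (standard pop × age-specific rate ÷ 1,000)
= 17,700×123.9/1,000 + 32,000×112.6/1,000 + 36,100×87.2/1,000 + 19,000×65.4/1,000 + 25,800×24.5/1,000
= 2193.03 + 3603.20 + 3147.92 + 1242.60 + 632.10 = 10818.85.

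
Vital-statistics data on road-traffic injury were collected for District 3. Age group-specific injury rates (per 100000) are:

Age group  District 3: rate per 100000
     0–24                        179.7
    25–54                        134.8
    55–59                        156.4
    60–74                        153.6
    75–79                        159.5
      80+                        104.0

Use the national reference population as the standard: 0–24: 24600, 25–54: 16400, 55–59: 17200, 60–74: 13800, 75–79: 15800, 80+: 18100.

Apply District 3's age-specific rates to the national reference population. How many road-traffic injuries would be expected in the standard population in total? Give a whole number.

Expected road-traffic injuries = Σ (standard pop × age-specific rate ÷ 100000)
= 24600×179.7/100000 + 16400×134.8/100000 + 17200×156.4/100000 + 13800×153.6/100000 + 15800×159.5/100000 + 18100×104.0/100000
= 44.21 + 22.11 + 26.90 + 21.20 + 25.20 + 18.82 = 158.44.

158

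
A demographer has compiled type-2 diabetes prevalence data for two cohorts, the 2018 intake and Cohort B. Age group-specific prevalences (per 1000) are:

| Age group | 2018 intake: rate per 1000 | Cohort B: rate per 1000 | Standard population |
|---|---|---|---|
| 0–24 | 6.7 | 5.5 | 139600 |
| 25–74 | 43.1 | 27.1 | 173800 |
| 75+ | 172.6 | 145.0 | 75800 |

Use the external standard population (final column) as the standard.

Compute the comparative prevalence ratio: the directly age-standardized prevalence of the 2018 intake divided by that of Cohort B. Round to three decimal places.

1.306

Standard total = 389200; weights = 0.3587, 0.4466, 0.1948.
The 2018 intake: 0.3587×6.7 + 0.4466×43.1 + 0.1948×172.6 = 55.2651 per 1000.
Cohort B: 0.3587×5.5 + 0.4466×27.1 + 0.1948×145.0 = 42.3144 per 1000.
Ratio = 55.2651 ÷ 42.3144 = 1.30606.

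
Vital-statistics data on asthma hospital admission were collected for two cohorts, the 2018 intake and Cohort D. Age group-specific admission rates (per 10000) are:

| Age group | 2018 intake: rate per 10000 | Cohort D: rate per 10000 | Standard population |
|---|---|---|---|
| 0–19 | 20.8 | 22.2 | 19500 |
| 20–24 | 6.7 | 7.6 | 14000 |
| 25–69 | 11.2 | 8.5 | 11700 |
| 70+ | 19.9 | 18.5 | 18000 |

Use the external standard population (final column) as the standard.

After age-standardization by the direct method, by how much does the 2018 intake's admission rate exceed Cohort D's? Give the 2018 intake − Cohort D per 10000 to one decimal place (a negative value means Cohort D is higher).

Standard total = 63200; weights = 0.3085, 0.2215, 0.1851, 0.2848.
The 2018 intake: 0.3085×20.8 + 0.2215×6.7 + 0.1851×11.2 + 0.2848×19.9 = 15.6430 per 10000.
Cohort D: 0.3085×22.2 + 0.2215×7.6 + 0.1851×8.5 + 0.2848×18.5 = 15.3758 per 10000.
Difference = 15.6430 − 15.3758 = 0.2672.

0.3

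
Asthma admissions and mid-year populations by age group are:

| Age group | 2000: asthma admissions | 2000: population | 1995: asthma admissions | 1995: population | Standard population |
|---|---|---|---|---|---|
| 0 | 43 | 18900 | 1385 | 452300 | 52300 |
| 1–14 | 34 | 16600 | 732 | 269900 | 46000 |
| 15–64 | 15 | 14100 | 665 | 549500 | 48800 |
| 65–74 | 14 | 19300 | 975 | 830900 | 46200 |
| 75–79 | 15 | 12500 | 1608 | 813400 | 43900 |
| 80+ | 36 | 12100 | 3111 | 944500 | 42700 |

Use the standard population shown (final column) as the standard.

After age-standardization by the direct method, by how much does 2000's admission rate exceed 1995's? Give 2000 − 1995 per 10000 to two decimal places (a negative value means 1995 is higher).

-5.26

Age-specific rates per 10000 for 2000: 22.75, 20.48, 10.64, 7.25, 12.00, 29.75.
For 1995: 30.62, 27.12, 12.10, 11.73, 19.77, 32.94.
Standard total = 279900; weights = 0.1869, 0.1643, 0.1743, 0.1651, 0.1568, 0.1526.
2000: 0.1869×22.75 + 0.1643×20.48 + 0.1743×10.64 + 0.1651×7.25 + 0.1568×12.00 + 0.1526×29.75 = 17.0902 per 10000.
1995: 0.1869×30.62 + 0.1643×27.12 + 0.1743×12.10 + 0.1651×11.73 + 0.1568×19.77 + 0.1526×32.94 = 22.3511 per 10000.
Difference = 17.0902 − 22.3511 = -5.2609.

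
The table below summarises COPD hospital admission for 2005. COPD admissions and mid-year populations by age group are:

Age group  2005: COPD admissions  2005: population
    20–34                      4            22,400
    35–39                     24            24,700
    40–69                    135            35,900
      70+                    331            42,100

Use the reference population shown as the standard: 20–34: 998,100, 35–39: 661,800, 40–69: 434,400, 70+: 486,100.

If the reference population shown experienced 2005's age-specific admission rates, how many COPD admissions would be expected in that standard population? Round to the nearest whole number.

Age-specific rates per 10,000 for 2005: 1.79, 9.72, 37.60, 78.62.
Expected COPD admissions = Σ (standard pop × age-specific rate ÷ 10,000)
= 998,100×1.79/10,000 + 661,800×9.72/10,000 + 434,400×37.60/10,000 + 486,100×78.62/10,000
= 178.23 + 643.04 + 1633.54 + 3821.83 = 6276.65.

6277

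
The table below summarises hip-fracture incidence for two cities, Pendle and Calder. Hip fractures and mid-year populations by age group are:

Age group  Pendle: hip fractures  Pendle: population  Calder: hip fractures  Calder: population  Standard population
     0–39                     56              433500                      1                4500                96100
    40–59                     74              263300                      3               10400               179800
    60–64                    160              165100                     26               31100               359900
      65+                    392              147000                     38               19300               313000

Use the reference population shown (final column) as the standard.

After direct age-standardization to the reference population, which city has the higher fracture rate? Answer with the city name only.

Pendle

Age-specific rates per 100000 for Pendle: 12.92, 28.10, 96.91, 266.67.
For Calder: 22.22, 28.85, 83.60, 196.89.
Standard total = 948800; weights = 0.1013, 0.1895, 0.3793, 0.3299.
Pendle: 0.1013×12.92 + 0.1895×28.10 + 0.3793×96.91 + 0.3299×266.67 = 131.3655 per 100000.
Calder: 0.1013×22.22 + 0.1895×28.85 + 0.3793×83.60 + 0.3299×196.89 = 104.3815 per 100000.
The crude rates (67.60 vs 104.13) would put Calder higher, but that reflects its age composition; once standardized to a common age structure, Pendle has the higher underlying rate.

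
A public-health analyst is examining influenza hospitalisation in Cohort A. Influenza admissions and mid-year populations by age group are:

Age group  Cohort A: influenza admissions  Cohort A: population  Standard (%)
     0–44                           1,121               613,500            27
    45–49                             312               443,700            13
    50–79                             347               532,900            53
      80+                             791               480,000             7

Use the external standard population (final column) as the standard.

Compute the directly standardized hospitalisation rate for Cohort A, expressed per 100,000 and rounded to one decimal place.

Age-specific rates per 100,000 for Cohort A: 182.72, 70.32, 65.12, 164.79.
Standard weights: 0.27, 0.13, 0.53, 0.07.
Standardized rate: 0.2700×182.72 + 0.1300×70.32 + 0.5300×65.12 + 0.0700×164.79 = 104.5229 per 100,000.

104.5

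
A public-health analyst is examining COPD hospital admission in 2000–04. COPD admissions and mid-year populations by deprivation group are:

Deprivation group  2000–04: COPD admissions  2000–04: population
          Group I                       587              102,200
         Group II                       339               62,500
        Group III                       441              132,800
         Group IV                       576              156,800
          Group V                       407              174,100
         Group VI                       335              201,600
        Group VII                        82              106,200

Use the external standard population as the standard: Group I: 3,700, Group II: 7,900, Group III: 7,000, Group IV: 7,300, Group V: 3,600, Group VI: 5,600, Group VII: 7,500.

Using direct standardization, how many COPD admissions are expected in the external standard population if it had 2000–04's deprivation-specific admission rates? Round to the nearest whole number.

Deprivation-specific rates per 10,000 for 2000–04: 57.44, 54.24, 33.21, 36.73, 23.38, 16.62, 7.72.
Expected COPD admissions = Σ (standard pop × deprivation-specific rate ÷ 10,000)
= 3,700×57.44/10,000 + 7,900×54.24/10,000 + 7,000×33.21/10,000 + 7,300×36.73/10,000 + 3,600×23.38/10,000 + 5,600×16.62/10,000 + 7,500×7.72/10,000
= 21.25 + 42.85 + 23.25 + 26.82 + 8.42 + 9.31 + 5.79 = 137.68.

138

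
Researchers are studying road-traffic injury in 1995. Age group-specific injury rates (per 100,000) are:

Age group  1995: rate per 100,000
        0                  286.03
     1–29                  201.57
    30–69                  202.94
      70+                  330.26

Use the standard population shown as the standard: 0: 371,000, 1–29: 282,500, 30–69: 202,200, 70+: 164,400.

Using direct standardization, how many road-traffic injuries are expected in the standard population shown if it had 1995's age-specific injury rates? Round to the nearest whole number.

Expected road-traffic injuries = Σ (standard pop × age-specific rate ÷ 100,000)
= 371,000×286.03/100,000 + 282,500×201.57/100,000 + 202,200×202.94/100,000 + 164,400×330.26/100,000
= 1061.17 + 569.44 + 410.34 + 542.95 = 2583.90.

2584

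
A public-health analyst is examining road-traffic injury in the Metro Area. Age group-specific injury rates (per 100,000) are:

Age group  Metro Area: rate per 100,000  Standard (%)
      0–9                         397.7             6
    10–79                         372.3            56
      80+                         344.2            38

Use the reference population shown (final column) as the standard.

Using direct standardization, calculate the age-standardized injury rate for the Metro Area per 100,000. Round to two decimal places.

Standard weights: 0.06, 0.56, 0.38.
Standardized rate: 0.0600×397.7 + 0.5600×372.3 + 0.3800×344.2 = 363.1460 per 100,000.

363.15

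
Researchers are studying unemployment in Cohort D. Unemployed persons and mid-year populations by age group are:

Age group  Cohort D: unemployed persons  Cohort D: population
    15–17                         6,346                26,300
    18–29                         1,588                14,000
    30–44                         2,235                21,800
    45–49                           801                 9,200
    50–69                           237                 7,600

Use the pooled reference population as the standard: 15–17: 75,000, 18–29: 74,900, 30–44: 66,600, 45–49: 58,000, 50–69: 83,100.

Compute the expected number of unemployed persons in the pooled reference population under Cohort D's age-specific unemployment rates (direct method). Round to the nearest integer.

41062

Age-specific rates per 1,000 for Cohort D: 241.293, 113.429, 102.523, 87.065, 31.184.
Expected unemployed persons = Σ (standard pop × age-specific rate ÷ 1,000)
= 75,000×241.293/1,000 + 74,900×113.429/1,000 + 66,600×102.523/1,000 + 58,000×87.065/1,000 + 83,100×31.184/1,000
= 18096.96 + 8495.80 + 6828.03 + 5049.78 + 2591.41 = 41061.98.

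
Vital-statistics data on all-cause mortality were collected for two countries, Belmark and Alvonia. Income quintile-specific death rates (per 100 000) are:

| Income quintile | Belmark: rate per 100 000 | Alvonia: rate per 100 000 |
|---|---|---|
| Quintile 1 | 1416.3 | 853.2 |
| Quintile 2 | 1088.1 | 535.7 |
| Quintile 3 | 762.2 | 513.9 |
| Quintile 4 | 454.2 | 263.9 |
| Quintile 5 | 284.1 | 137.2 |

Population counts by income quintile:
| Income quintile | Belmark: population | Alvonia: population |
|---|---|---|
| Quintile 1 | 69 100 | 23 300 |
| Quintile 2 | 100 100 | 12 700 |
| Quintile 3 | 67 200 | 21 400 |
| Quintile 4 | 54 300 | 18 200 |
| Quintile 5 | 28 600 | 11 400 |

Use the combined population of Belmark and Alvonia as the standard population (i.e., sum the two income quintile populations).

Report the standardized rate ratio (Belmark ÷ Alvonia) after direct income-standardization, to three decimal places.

1.745

Combined standard total = 406 300; weights = 0.2274, 0.2776, 0.2181, 0.1784, 0.0984.
Belmark: 0.2274×1416.3 + 0.2776×1088.1 + 0.2181×762.2 + 0.1784×454.2 + 0.0984×284.1 = 899.4049 per 100 000.
Alvonia: 0.2274×853.2 + 0.2776×535.7 + 0.2181×513.9 + 0.1784×263.9 + 0.0984×137.2 = 515.4195 per 100 000.
Ratio = 899.4049 ÷ 515.4195 = 1.74500.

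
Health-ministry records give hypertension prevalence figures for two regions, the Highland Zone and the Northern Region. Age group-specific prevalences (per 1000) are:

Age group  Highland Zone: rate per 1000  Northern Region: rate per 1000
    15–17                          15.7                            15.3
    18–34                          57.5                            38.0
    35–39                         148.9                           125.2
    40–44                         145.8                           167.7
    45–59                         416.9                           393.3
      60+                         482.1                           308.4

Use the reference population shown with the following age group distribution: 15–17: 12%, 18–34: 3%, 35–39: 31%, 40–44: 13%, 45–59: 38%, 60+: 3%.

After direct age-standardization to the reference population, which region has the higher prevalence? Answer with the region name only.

Standard weights: 0.12, 0.03, 0.31, 0.13, 0.38, 0.03.
The Highland Zone: 0.1200×15.7 + 0.0300×57.5 + 0.3100×148.9 + 0.1300×145.8 + 0.3800×416.9 + 0.0300×482.1 = 241.6070 per 1000.
The Northern Region: 0.1200×15.3 + 0.0300×38.0 + 0.3100×125.2 + 0.1300×167.7 + 0.3800×393.3 + 0.0300×308.4 = 222.2950 per 1000.

Highland Zone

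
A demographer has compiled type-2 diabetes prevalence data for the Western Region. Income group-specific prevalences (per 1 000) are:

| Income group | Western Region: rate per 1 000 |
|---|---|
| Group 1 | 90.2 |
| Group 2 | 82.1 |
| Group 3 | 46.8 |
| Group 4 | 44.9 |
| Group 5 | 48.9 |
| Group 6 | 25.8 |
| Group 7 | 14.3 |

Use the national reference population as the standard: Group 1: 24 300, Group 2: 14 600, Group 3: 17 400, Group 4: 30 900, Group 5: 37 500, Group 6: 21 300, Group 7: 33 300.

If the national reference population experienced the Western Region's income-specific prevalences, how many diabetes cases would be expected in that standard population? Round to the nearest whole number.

8452

Expected diabetes cases = Σ (standard pop × income-specific rate ÷ 1 000)
= 24 300×90.2/1 000 + 14 600×82.1/1 000 + 17 400×46.8/1 000 + 30 900×44.9/1 000 + 37 500×48.9/1 000 + 21 300×25.8/1 000 + 33 300×14.3/1 000
= 2191.86 + 1198.66 + 814.32 + 1387.41 + 1833.75 + 549.54 + 476.19 = 8451.73.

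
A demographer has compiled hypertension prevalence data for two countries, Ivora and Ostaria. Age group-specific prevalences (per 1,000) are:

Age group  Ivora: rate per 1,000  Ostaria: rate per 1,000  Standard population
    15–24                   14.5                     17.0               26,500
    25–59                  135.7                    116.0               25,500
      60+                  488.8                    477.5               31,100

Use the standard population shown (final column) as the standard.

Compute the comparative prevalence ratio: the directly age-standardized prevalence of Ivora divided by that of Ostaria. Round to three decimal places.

Standard total = 83,100; weights = 0.3189, 0.3069, 0.3742.
Ivora: 0.3189×14.5 + 0.3069×135.7 + 0.3742×488.8 = 229.1971 per 1,000.
Ostaria: 0.3189×17.0 + 0.3069×116.0 + 0.3742×477.5 = 219.7202 per 1,000.
Ratio = 229.1971 ÷ 219.7202 = 1.04313.

1.043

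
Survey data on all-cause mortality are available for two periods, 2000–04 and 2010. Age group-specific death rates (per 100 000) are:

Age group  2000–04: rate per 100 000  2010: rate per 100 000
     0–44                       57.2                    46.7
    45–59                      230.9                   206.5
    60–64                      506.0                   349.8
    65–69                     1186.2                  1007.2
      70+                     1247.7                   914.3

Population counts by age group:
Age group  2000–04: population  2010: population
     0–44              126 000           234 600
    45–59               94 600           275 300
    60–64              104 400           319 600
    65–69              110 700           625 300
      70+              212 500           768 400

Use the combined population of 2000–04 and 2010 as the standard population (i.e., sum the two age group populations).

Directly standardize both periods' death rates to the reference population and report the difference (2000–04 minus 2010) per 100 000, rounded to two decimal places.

187.30

Combined standard total = 2 871 400; weights = 0.1256, 0.1288, 0.1477, 0.2563, 0.3416.
2000–04: 0.1256×57.2 + 0.1288×230.9 + 0.1477×506.0 + 0.2563×1186.2 + 0.3416×1247.7 = 841.9211 per 100 000.
2010: 0.1256×46.7 + 0.1288×206.5 + 0.1477×349.8 + 0.2563×1007.2 + 0.3416×914.3 = 654.6199 per 100 000.
Difference = 841.9211 − 654.6199 = 187.3012.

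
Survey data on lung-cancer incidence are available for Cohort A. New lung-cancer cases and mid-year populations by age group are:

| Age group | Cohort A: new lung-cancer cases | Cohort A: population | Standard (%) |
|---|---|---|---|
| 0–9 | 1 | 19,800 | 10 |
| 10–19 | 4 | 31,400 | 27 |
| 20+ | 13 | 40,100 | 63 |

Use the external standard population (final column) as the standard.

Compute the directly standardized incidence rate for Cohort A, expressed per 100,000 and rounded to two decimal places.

24.37

Age-specific rates per 100,000 for Cohort A: 5.05, 12.74, 32.42.
Standard weights: 0.10, 0.27, 0.63.
Standardized rate: 0.1000×5.05 + 0.2700×12.74 + 0.6300×32.42 = 24.3685 per 100,000.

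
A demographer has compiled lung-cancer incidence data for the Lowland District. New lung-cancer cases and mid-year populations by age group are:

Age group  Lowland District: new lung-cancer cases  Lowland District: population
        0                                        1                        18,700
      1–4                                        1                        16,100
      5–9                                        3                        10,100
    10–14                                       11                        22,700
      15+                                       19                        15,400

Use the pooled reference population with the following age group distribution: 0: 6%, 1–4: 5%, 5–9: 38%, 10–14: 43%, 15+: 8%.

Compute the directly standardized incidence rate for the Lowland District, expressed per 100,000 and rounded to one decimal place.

42.6

Age-specific rates per 100,000 for the Lowland District: 5.35, 6.21, 29.70, 48.46, 123.38.
Standard weights: 0.06, 0.05, 0.38, 0.43, 0.08.
Standardized rate: 0.0600×5.35 + 0.0500×6.21 + 0.3800×29.70 + 0.4300×48.46 + 0.0800×123.38 = 42.6257 per 100,000.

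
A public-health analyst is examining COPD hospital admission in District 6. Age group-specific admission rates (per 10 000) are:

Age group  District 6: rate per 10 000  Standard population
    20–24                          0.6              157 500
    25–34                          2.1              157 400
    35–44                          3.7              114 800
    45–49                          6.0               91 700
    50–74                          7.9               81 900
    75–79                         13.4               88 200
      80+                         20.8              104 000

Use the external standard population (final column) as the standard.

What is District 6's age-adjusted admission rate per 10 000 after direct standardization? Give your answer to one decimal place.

Standard total = 795 500; weights = 0.1980, 0.1979, 0.1443, 0.1153, 0.1030, 0.1109, 0.1307.
Standardized rate: 0.1980×0.6 + 0.1979×2.1 + 0.1443×3.7 + 0.1153×6.0 + 0.1030×7.9 + 0.1109×13.4 + 0.1307×20.8 = 6.7782 per 10 000.

6.8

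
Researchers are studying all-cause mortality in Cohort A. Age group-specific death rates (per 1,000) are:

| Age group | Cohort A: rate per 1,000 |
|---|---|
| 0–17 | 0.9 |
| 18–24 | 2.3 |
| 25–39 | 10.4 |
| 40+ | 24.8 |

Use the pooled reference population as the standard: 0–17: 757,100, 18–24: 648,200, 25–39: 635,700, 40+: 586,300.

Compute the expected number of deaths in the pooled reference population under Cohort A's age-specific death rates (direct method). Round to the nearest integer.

23324

Expected deaths = Σ (standard pop × age-specific rate ÷ 1,000)
= 757,100×0.9/1,000 + 648,200×2.3/1,000 + 635,700×10.4/1,000 + 586,300×24.8/1,000
= 681.39 + 1490.86 + 6611.28 + 14540.24 = 23323.77.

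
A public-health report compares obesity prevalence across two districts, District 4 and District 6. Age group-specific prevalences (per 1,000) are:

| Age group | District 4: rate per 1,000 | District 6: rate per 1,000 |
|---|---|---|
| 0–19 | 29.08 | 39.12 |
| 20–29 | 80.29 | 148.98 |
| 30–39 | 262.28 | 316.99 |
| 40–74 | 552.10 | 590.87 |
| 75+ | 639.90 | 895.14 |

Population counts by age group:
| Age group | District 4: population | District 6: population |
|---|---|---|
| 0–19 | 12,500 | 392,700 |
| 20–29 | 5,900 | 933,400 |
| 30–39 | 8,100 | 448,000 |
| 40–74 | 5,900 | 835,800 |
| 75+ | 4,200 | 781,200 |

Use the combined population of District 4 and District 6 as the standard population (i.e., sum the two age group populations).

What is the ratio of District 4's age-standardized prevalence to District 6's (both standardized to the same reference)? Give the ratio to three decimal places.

0.782

Combined standard total = 3,427,700; weights = 0.1182, 0.2740, 0.1331, 0.2456, 0.2291.
District 4: 0.1182×29.08 + 0.2740×80.29 + 0.1331×262.28 + 0.2456×552.10 + 0.2291×639.90 = 342.5345 per 1,000.
District 6: 0.1182×39.12 + 0.2740×148.98 + 0.1331×316.99 + 0.2456×590.87 + 0.2291×895.14 = 437.8288 per 1,000.
Ratio = 342.5345 ÷ 437.8288 = 0.78235.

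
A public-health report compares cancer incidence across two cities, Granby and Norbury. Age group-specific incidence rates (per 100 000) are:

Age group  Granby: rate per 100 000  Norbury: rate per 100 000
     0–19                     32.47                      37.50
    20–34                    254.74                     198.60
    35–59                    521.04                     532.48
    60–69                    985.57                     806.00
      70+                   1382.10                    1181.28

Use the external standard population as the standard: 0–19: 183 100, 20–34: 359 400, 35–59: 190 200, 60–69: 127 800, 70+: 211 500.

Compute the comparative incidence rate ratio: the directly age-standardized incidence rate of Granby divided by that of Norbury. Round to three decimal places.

1.155

Standard total = 1 072 000; weights = 0.1708, 0.3353, 0.1774, 0.1192, 0.1973.
Granby: 0.1708×32.47 + 0.3353×254.74 + 0.1774×521.04 + 0.1192×985.57 + 0.1973×1382.10 = 573.5733 per 100 000.
Norbury: 0.1708×37.50 + 0.3353×198.60 + 0.1774×532.48 + 0.1192×806.00 + 0.1973×1181.28 = 496.6122 per 100 000.
Ratio = 573.5733 ÷ 496.6122 = 1.15497.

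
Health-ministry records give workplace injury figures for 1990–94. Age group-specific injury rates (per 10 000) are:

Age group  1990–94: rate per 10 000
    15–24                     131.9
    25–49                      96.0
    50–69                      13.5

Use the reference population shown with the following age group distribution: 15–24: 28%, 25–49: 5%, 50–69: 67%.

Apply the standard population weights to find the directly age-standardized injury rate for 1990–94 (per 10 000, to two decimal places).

Standard weights: 0.28, 0.05, 0.67.
Standardized rate: 0.2800×131.9 + 0.0500×96.0 + 0.6700×13.5 = 50.7770 per 10 000.

50.78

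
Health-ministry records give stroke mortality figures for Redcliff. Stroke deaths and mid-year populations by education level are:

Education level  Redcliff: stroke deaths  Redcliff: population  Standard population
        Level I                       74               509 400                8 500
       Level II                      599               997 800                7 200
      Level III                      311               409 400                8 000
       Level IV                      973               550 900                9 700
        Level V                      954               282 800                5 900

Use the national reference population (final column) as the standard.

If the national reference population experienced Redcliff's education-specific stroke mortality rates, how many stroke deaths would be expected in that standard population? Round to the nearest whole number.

49

Education-specific rates per 100 000 for Redcliff: 14.53, 60.03, 75.96, 176.62, 337.34.
Expected stroke deaths = Σ (standard pop × education-specific rate ÷ 100 000)
= 8 500×14.53/100 000 + 7 200×60.03/100 000 + 8 000×75.96/100 000 + 9 700×176.62/100 000 + 5 900×337.34/100 000
= 1.23 + 4.32 + 6.08 + 17.13 + 19.90 = 48.67.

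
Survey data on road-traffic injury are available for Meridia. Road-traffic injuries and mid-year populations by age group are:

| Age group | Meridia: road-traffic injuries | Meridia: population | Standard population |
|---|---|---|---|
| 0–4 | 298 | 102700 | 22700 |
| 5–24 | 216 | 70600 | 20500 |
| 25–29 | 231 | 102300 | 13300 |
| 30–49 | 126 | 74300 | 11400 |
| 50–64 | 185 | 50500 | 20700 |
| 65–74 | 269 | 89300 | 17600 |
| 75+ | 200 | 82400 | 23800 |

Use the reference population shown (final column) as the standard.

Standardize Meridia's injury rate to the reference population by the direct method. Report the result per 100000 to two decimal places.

280.44

Age-specific rates per 100000 for Meridia: 290.17, 305.95, 225.81, 169.58, 366.34, 301.23, 242.72.
Standard total = 130000; weights = 0.1746, 0.1577, 0.1023, 0.0877, 0.1592, 0.1354, 0.1831.
Standardized rate: 0.1746×290.17 + 0.1577×305.95 + 0.1023×225.81 + 0.0877×169.58 + 0.1592×366.34 + 0.1354×301.23 + 0.1831×242.72 = 280.4364 per 100000.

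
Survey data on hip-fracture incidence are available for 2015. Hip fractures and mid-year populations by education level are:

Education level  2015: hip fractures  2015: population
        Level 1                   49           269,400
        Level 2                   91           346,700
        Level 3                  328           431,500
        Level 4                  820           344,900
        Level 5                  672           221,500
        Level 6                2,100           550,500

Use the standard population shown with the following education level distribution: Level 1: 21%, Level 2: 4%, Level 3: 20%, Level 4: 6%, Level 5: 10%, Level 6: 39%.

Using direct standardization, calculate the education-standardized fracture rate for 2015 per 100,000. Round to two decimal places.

213.45

Education-specific rates per 100,000 for 2015: 18.19, 26.25, 76.01, 237.75, 303.39, 381.47.
Standard weights: 0.21, 0.04, 0.20, 0.06, 0.10, 0.39.
Standardized rate: 0.2100×18.19 + 0.0400×26.25 + 0.2000×76.01 + 0.0600×237.75 + 0.1000×303.39 + 0.3900×381.47 = 213.4497 per 100,000.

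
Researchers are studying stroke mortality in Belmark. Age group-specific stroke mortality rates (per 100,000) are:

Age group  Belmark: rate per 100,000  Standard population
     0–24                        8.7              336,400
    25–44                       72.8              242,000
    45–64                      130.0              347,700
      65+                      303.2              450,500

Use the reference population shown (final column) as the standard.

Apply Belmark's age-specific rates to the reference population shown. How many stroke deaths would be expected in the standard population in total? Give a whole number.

Expected stroke deaths = Σ (standard pop × age-specific rate ÷ 100,000)
= 336,400×8.7/100,000 + 242,000×72.8/100,000 + 347,700×130.0/100,000 + 450,500×303.2/100,000
= 29.27 + 176.18 + 452.01 + 1365.92 = 2023.37.

2023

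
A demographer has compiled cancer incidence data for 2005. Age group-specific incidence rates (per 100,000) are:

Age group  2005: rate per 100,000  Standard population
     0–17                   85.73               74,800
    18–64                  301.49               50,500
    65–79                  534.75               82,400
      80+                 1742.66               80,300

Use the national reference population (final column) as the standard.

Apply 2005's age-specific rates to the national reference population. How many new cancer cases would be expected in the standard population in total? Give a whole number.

Expected new cancer cases = Σ (standard pop × age-specific rate ÷ 100,000)
= 74,800×85.73/100,000 + 50,500×301.49/100,000 + 82,400×534.75/100,000 + 80,300×1742.66/100,000
= 64.13 + 152.25 + 440.63 + 1399.36 = 2056.37.

2056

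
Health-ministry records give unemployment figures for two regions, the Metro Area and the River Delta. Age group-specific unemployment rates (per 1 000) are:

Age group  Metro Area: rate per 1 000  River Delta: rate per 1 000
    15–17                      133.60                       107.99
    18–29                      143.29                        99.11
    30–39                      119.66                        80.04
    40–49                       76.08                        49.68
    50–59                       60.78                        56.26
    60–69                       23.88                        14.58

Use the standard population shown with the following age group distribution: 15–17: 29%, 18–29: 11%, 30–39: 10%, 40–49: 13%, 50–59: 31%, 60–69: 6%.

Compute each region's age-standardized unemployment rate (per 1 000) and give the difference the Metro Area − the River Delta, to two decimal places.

Standard weights: 0.29, 0.11, 0.10, 0.13, 0.31, 0.06.
The Metro Area: 0.2900×133.60 + 0.1100×143.29 + 0.1000×119.66 + 0.1300×76.08 + 0.3100×60.78 + 0.0600×23.88 = 96.6369 per 1 000.
The River Delta: 0.2900×107.99 + 0.1100×99.11 + 0.1000×80.04 + 0.1300×49.68 + 0.3100×56.26 + 0.0600×14.58 = 74.9970 per 1 000.
Difference = 96.6369 − 74.9970 = 21.6399.

21.64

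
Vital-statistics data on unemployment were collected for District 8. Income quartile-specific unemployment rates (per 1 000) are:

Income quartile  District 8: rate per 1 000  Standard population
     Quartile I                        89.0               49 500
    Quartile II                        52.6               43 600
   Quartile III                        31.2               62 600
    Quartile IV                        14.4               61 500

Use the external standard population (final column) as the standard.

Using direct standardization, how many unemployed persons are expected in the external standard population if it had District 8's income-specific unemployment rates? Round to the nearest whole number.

9538

Expected unemployed persons = Σ (standard pop × income-specific rate ÷ 1 000)
= 49 500×89.0/1 000 + 43 600×52.6/1 000 + 62 600×31.2/1 000 + 61 500×14.4/1 000
= 4405.50 + 2293.36 + 1953.12 + 885.60 = 9537.58.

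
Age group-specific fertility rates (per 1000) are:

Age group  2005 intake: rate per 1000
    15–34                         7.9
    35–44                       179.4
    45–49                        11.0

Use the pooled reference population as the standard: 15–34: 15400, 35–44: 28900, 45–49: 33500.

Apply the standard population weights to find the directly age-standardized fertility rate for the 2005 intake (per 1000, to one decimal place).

Standard total = 77800; weights = 0.1979, 0.3715, 0.4306.
Standardized rate: 0.1979×7.9 + 0.3715×179.4 + 0.4306×11.0 = 72.9411 per 1000.

72.9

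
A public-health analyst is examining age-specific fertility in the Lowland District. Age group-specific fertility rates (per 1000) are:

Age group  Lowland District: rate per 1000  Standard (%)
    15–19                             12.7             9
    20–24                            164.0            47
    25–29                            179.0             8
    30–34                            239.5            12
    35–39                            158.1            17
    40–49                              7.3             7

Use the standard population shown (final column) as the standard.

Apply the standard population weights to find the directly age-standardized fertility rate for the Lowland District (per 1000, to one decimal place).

148.7

Standard weights: 0.09, 0.47, 0.08, 0.12, 0.17, 0.07.
Standardized rate: 0.0900×12.7 + 0.4700×164.0 + 0.0800×179.0 + 0.1200×239.5 + 0.1700×158.1 + 0.0700×7.3 = 148.6710 per 1000.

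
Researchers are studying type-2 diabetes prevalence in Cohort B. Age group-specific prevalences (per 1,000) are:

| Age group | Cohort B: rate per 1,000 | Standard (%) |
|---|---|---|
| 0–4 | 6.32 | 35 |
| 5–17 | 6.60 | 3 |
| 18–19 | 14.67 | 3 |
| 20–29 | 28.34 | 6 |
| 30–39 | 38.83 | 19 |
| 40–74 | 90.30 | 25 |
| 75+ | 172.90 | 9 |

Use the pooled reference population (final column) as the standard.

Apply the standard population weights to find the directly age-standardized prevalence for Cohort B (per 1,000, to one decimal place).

50.1

Standard weights: 0.35, 0.03, 0.03, 0.06, 0.19, 0.25, 0.09.
Standardized rate: 0.3500×6.32 + 0.0300×6.60 + 0.0300×14.67 + 0.0600×28.34 + 0.1900×38.83 + 0.2500×90.30 + 0.0900×172.90 = 50.0642 per 1,000.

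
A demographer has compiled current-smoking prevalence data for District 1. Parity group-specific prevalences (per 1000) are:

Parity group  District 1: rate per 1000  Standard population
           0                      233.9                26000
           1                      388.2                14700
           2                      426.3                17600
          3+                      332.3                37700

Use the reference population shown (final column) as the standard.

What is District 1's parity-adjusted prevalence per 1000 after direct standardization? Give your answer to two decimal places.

Standard total = 96000; weights = 0.2708, 0.1531, 0.1833, 0.3927.
Standardized rate: 0.2708×233.9 + 0.1531×388.2 + 0.1833×426.3 + 0.3927×332.3 = 331.4430 per 1000.

331.44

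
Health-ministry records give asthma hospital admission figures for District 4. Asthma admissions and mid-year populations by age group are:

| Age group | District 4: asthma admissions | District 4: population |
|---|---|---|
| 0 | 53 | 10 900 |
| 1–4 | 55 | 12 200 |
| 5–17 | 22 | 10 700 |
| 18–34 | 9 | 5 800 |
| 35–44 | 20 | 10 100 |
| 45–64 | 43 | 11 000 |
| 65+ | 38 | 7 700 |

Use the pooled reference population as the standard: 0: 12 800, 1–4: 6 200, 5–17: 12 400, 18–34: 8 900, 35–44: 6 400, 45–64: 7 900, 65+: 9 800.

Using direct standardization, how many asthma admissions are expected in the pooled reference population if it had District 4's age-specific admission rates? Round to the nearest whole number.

Age-specific rates per 10 000 for District 4: 48.62, 45.08, 20.56, 15.52, 19.80, 39.09, 49.35.
Expected asthma admissions = Σ (standard pop × age-specific rate ÷ 10 000)
= 12 800×48.62/10 000 + 6 200×45.08/10 000 + 12 400×20.56/10 000 + 8 900×15.52/10 000 + 6 400×19.80/10 000 + 7 900×39.09/10 000 + 9 800×49.35/10 000
= 62.24 + 27.95 + 25.50 + 13.81 + 12.67 + 30.88 + 48.36 = 221.41.

221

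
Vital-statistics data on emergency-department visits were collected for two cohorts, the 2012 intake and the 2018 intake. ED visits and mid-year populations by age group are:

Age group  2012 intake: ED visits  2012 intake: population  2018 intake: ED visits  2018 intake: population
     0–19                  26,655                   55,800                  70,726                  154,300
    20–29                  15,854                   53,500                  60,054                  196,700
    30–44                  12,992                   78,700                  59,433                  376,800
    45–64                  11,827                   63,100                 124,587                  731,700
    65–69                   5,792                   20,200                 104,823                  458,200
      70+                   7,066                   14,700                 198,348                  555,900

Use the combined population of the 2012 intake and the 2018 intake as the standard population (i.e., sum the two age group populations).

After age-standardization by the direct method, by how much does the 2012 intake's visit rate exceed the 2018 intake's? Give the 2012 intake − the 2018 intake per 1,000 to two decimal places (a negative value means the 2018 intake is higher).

Age-specific rates per 1,000 for the 2012 intake: 477.688, 296.336, 165.083, 187.433, 286.733, 480.680.
For the 2018 intake: 458.367, 305.308, 157.731, 170.271, 228.771, 356.805.
Combined standard total = 2,759,600; weights = 0.0761, 0.0907, 0.1651, 0.2880, 0.1734, 0.2068.
The 2012 intake: 0.0761×477.688 + 0.0907×296.336 + 0.1651×165.083 + 0.2880×187.433 + 0.1734×286.733 + 0.2068×480.680 = 293.5648 per 1,000.
The 2018 intake: 0.0761×458.367 + 0.0907×305.308 + 0.1651×157.731 + 0.2880×170.271 + 0.1734×228.771 + 0.2068×356.805 = 251.0891 per 1,000.
Difference = 293.5648 − 251.0891 = 42.4756.

42.48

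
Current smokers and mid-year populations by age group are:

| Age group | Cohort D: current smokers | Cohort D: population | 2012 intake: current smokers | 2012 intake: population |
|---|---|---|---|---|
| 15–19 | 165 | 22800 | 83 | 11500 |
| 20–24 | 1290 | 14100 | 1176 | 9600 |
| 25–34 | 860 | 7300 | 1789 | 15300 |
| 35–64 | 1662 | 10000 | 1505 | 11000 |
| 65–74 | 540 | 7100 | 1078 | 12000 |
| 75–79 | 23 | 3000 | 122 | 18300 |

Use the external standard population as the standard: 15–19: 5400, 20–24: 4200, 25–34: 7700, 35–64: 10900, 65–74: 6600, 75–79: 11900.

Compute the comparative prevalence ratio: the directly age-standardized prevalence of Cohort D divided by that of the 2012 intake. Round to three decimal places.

Age-specific rates per 1000 for Cohort D: 7.237, 91.489, 117.808, 166.200, 76.056, 7.667.
For the 2012 intake: 7.217, 122.500, 116.928, 136.818, 89.833, 6.667.
Standard total = 46700; weights = 0.1156, 0.0899, 0.1649, 0.2334, 0.1413, 0.2548.
Cohort D: 0.1156×7.237 + 0.0899×91.489 + 0.1649×117.808 + 0.2334×166.200 + 0.1413×76.056 + 0.2548×7.667 = 79.9838 per 1000.
The 2012 intake: 0.1156×7.217 + 0.0899×122.500 + 0.1649×116.928 + 0.2334×136.818 + 0.1413×89.833 + 0.2548×6.667 = 77.4598 per 1000.
Ratio = 79.9838 ÷ 77.4598 = 1.03258.

1.033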